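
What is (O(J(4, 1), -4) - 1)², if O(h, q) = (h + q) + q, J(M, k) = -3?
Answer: 144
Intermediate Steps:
O(h, q) = h + 2*q
(O(J(4, 1), -4) - 1)² = ((-3 + 2*(-4)) - 1)² = ((-3 - 8) - 1)² = (-11 - 1)² = (-12)² = 144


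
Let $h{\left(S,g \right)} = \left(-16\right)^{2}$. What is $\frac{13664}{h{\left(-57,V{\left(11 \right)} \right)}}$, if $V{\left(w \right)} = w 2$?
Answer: $\frac{427}{8} \approx 53.375$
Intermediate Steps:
$V{\left(w \right)} = 2 w$
$h{\left(S,g \right)} = 256$
$\frac{13664}{h{\left(-57,V{\left(11 \right)} \right)}} = \frac{13664}{256} = 13664 \cdot \frac{1}{256} = \frac{427}{8}$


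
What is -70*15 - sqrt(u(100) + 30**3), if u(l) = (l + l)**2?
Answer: -1050 - 10*sqrt(670) ≈ -1308.8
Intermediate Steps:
u(l) = 4*l**2 (u(l) = (2*l)**2 = 4*l**2)
-70*15 - sqrt(u(100) + 30**3) = -70*15 - sqrt(4*100**2 + 30**3) = -1050 - sqrt(4*10000 + 27000) = -1050 - sqrt(40000 + 27000) = -1050 - sqrt(67000) = -1050 - 10*sqrt(670)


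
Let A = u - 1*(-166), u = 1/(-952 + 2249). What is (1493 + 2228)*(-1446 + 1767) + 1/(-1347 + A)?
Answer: 1829592167099/1531756 ≈ 1.1944e+6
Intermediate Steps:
u = 1/1297 ≈ 0.00077101
A = 215303/1297 (A = 1/1297 - 1*(-166) = 1/1297 + 166 = 215303/1297 ≈ 166.00)
(1493 + 2228)*(-1446 + 1767) + 1/(-1347 + A) = (1493 + 2228)*(-1446 + 1767) + 1/(-1347 + 215303/1297) = 3721*321 + 1/(-1531756/1297) = 1194441 - 1297/1531756 = 1829592167099/1531756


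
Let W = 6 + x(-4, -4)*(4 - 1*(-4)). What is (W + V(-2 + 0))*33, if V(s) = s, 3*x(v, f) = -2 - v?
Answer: 308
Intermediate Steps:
x(v, f) = -⅔ - v/3 (x(v, f) = (-2 - v)/3 = -⅔ - v/3)
W = 34/3 (W = 6 + (-⅔ - ⅓*(-4))*(4 - 1*(-4)) = 6 + (-⅔ + 4/3)*(4 + 4) = 6 + (⅔)*8 = 6 + 16/3 = 34/3 ≈ 11.333)
(W + V(-2 + 0))*33 = (34/3 + (-2 + 0))*33 = (34/3 - 2)*33 = (28/3)*33 = 308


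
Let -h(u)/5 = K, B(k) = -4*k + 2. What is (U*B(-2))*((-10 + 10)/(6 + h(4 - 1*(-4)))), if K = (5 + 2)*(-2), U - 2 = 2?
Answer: 0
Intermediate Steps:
B(k) = 2 - 4*k
U = 4 (U = 2 + 2 = 4)
K = -14 (K = 7*(-2) = -14)
h(u) = 70 (h(u) = -5*(-14) = 70)
(U*B(-2))*((-10 + 10)/(6 + h(4 - 1*(-4)))) = (4*(2 - 4*(-2)))*((-10 + 10)/(6 + 70)) = (4*(2 + 8))*(0/76) = (4*10)*(0*(1/76)) = 40*0 = 0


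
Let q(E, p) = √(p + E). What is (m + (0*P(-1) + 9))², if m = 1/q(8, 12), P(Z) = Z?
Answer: (90 + √5)²/100 ≈ 85.075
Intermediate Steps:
q(E, p) = √(E + p)
m = √5/10 (m = 1/(√(8 + 12)) = 1/(√20) = 1/(2*√5) = √5/10 ≈ 0.22361)
(m + (0*P(-1) + 9))² = (√5/10 + (0*(-1) + 9))² = (√5/10 + (0 + 9))² = (√5/10 + 9)² = (9 + √5/10)²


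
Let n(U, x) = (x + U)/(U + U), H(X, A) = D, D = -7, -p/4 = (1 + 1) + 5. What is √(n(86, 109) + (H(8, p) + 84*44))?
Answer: √27292229/86 ≈ 60.746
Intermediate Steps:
p = -28 (p = -4*((1 + 1) + 5) = -4*(2 + 5) = -4*7 = -28)
H(X, A) = -7
n(U, x) = (U + x)/(2*U) (n(U, x) = (U + x)/((2*U)) = (U + x)*(1/(2*U)) = (U + x)/(2*U))
√(n(86, 109) + (H(8, p) + 84*44)) = √((½)*(86 + 109)/86 + (-7 + 84*44)) = √((½)*(1/86)*195 + (-7 + 3696)) = √(195/172 + 3689) = √(634703/172) = √27292229/86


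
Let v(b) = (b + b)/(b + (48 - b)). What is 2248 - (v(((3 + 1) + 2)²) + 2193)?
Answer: 107/2 ≈ 53.500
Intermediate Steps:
v(b) = b/24 (v(b) = (2*b)/48 = (2*b)*(1/48) = b/24)
2248 - (v(((3 + 1) + 2)²) + 2193) = 2248 - (((3 + 1) + 2)²/24 + 2193) = 2248 - ((4 + 2)²/24 + 2193) = 2248 - ((1/24)*6² + 2193) = 2248 - ((1/24)*36 + 2193) = 2248 - (3/2 + 2193) = 2248 - 1*4389/2 = 2248 - 4389/2 = 107/2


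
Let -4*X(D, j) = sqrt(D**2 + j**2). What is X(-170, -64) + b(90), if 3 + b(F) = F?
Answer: 87 - sqrt(8249)/2 ≈ 41.588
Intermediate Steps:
b(F) = -3 + F
X(D, j) = -sqrt(D**2 + j**2)/4
X(-170, -64) + b(90) = -sqrt((-170)**2 + (-64)**2)/4 + (-3 + 90) = -sqrt(28900 + 4096)/4 + 87 = -sqrt(8249)/2 + 87 = 87 - sqrt(8249)/2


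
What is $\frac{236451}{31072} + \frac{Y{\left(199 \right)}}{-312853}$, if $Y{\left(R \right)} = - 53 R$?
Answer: $\frac{74302121087}{9720968416} \approx 7.6435$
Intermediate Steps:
$\frac{236451}{31072} + \frac{Y{\left(199 \right)}}{-312853} = \frac{236451}{31072} + \frac{\left(-53\right) 199}{-312853} = 236451 \cdot \frac{1}{31072} - - \frac{10547}{312853} = \frac{236451}{31072} + \frac{10547}{312853} = \frac{74302121087}{9720968416}$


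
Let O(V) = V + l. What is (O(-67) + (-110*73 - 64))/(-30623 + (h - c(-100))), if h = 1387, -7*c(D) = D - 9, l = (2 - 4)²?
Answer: 57099/204761 ≈ 0.27886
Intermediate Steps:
l = 4 (l = (-2)² = 4)
c(D) = 9/7 - D/7 (c(D) = -(D - 9)/7 = -(-9 + D)/7 = 9/7 - D/7)
O(V) = 4 + V (O(V) = V + 4 = 4 + V)
(O(-67) + (-110*73 - 64))/(-30623 + (h - c(-100))) = ((4 - 67) + (-110*73 - 64))/(-30623 + (1387 - (9/7 - ⅐*(-100)))) = (-63 + (-8030 - 64))/(-30623 + (1387 - (9/7 + 100/7))) = (-63 - 8094)/(-30623 + (1387 - 1*109/7)) = -8157/(-30623 + (1387 - 109/7)) = -8157/(-30623 + 9600/7) = -8157/(-204761/7) = -8157*(-7/204761) = 57099/204761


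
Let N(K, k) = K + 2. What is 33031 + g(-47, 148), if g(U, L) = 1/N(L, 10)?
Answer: 4954651/150 ≈ 33031.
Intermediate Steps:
N(K, k) = 2 + K
g(U, L) = 1/(2 + L)
33031 + g(-47, 148) = 33031 + 1/(2 + 148) = 33031 + 1/150 = 4954651/150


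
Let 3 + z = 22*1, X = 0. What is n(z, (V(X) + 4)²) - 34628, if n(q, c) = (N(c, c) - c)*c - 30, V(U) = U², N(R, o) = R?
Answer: -34658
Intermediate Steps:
z = 19 (z = -3 + 22*1 = -3 + 22 = 19)
n(q, c) = -30 (n(q, c) = (c - c)*c - 30 = 0*c - 30 = 0 - 30 = -30)
n(z, (V(X) + 4)²) - 34628 = -30 - 34628 = -34658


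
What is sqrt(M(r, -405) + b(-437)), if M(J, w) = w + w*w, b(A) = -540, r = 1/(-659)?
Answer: 6*sqrt(4530) ≈ 403.83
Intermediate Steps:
r = -1/659 ≈ -0.0015175
M(J, w) = w + w**2
sqrt(M(r, -405) + b(-437)) = sqrt(-405*(1 - 405) - 540) = sqrt(-405*(-404) - 540) = sqrt(163620 - 540) = sqrt(163080) = 6*sqrt(4530)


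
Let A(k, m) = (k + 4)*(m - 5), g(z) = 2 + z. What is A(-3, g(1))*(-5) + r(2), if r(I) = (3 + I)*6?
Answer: 40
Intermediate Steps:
A(k, m) = (-5 + m)*(4 + k) (A(k, m) = (4 + k)*(-5 + m) = (-5 + m)*(4 + k))
r(I) = 18 + 6*I
A(-3, g(1))*(-5) + r(2) = (-20 - 5*(-3) + 4*(2 + 1) - 3*(2 + 1))*(-5) + (18 + 6*2) = (-20 + 15 + 4*3 - 3*3)*(-5) + (18 + 12) = (-20 + 15 + 12 - 9)*(-5) + 30 = -2*(-5) + 30 = 10 + 30 = 40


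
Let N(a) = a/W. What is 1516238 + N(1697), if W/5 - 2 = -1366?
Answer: 10340741463/6820 ≈ 1.5162e+6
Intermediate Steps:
W = -6820 (W = 10 + 5*(-1366) = 10 - 6830 = -6820)
N(a) = -a/6820 (N(a) = a/(-6820) = a*(-1/6820) = -a/6820)
1516238 + N(1697) = 1516238 - 1/6820*1697 = 1516238 - 1697/6820 = 10340741463/6820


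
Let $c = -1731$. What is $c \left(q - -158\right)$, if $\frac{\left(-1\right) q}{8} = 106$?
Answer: $1194390$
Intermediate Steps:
$q = -848$ ($q = \left(-8\right) 106 = -848$)
$c \left(q - -158\right) = - 1731 \left(-848 - -158\right) = - 1731 \left(-848 + 158\right) = \left(-1731\right) \left(-690\right) = 1194390$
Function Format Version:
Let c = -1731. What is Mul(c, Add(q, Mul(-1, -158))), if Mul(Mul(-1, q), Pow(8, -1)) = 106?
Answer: 1194390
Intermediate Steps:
q = -848 (q = Mul(-8, 106) = -848)
Mul(c, Add(q, Mul(-1, -158))) = Mul(-1731, Add(-848, Mul(-1, -158))) = Mul(-1731, Add(-848, 158)) = Mul(-1731, -690) = 1194390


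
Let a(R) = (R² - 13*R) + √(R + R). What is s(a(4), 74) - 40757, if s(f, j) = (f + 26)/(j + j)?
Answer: -3016023/74 + √2/74 ≈ -40757.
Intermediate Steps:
a(R) = R² - 13*R + √2*√R (a(R) = (R² - 13*R) + √(2*R) = (R² - 13*R) + √2*√R = R² - 13*R + √2*√R)
s(f, j) = (26 + f)/(2*j) (s(f, j) = (26 + f)/((2*j)) = (26 + f)*(1/(2*j)) = (26 + f)/(2*j))
s(a(4), 74) - 40757 = (½)*(26 + (4² - 13*4 + √2*√4))/74 - 40757 = (½)*(1/74)*(26 + (16 - 52 + √2*2)) - 40757 = (½)*(1/74)*(26 + (16 - 52 + 2*√2)) - 40757 = (½)*(1/74)*(26 + (-36 + 2*√2)) - 40757 = (½)*(1/74)*(-10 + 2*√2) - 40757 = (-5/74 + √2/74) - 40757 = -3016023/74 + √2/74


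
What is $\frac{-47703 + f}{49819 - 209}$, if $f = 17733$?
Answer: $- \frac{2997}{4961} \approx -0.60411$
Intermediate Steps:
$\frac{-47703 + f}{49819 - 209} = \frac{-47703 + 17733}{49819 - 209} = - \frac{29970}{49610} = \left(-29970\right) \frac{1}{49610} = - \frac{2997}{4961}$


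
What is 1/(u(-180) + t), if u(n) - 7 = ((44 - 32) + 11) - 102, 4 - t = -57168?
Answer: 1/57100 ≈ 1.7513e-5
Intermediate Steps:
t = 57172 (t = 4 - 1*(-57168) = 4 + 57168 = 57172)
u(n) = -72 (u(n) = 7 + (((44 - 32) + 11) - 102) = 7 + ((12 + 11) - 102) = 7 + (23 - 102) = 7 - 79 = -72)
1/(u(-180) + t) = 1/(-72 + 57172) = 1/57100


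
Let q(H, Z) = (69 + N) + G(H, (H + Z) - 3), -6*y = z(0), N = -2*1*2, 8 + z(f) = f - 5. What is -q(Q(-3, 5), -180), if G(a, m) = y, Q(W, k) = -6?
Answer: -403/6 ≈ -67.167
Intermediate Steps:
z(f) = -13 + f (z(f) = -8 + (f - 5) = -8 + (-5 + f) = -13 + f)
N = -4 (N = -2*2 = -4)
y = 13/6 (y = -(-13 + 0)/6 = -⅙*(-13) = 13/6 ≈ 2.1667)
G(a, m) = 13/6
q(H, Z) = 403/6 (q(H, Z) = (69 - 4) + 13/6 = 65 + 13/6 = 403/6)
-q(Q(-3, 5), -180) = -1*403/6 = -403/6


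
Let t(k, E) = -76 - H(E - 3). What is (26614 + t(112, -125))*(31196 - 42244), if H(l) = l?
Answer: -294605968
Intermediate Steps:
t(k, E) = -73 - E (t(k, E) = -76 - (E - 3) = -76 - (-3 + E) = -76 + (3 - E) = -73 - E)
(26614 + t(112, -125))*(31196 - 42244) = (26614 + (-73 - 1*(-125)))*(31196 - 42244) = (26614 + (-73 + 125))*(-11048) = (26614 + 52)*(-11048) = 26666*(-11048) = -294605968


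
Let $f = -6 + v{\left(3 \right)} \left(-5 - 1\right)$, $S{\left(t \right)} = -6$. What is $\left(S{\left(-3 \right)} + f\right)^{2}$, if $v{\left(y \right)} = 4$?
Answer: $1296$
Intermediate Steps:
$f = -30$ ($f = -6 + 4 \left(-5 - 1\right) = -6 + 4 \left(-6\right) = -6 - 24 = -30$)
$\left(S{\left(-3 \right)} + f\right)^{2} = \left(-6 - 30\right)^{2} = \left(-36\right)^{2} = 1296$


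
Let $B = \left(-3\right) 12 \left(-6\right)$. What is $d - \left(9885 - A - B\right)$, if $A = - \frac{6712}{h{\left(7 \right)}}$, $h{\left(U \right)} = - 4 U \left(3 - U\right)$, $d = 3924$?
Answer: $- \frac{81269}{14} \approx -5804.9$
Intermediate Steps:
$B = 216$ ($B = \left(-36\right) \left(-6\right) = 216$)
$h{\left(U \right)} = - 4 U \left(3 - U\right)$
$A = - \frac{839}{14}$ ($A = - \frac{6712}{4 \cdot 7 \left(-3 + 7\right)} = - \frac{6712}{4 \cdot 7 \cdot 4} = - \frac{6712}{112} = \left(-6712\right) \frac{1}{112} = - \frac{839}{14} \approx -59.929$)
$d - \left(9885 - A - B\right) = 3924 + \left(\left(- \frac{839}{14} + 216\right) - 9885\right) = 3924 + \left(\frac{2185}{14} - 9885\right) = 3924 - \frac{136205}{14} = - \frac{81269}{14}$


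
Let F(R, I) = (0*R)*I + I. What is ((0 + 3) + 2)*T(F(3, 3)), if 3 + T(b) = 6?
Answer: 15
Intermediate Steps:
F(R, I) = I (F(R, I) = 0*I + I = 0 + I = I)
T(b) = 3 (T(b) = -3 + 6 = 3)
((0 + 3) + 2)*T(F(3, 3)) = ((0 + 3) + 2)*3 = (3 + 2)*3 = 5*3 = 15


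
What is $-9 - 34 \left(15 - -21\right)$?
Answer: $-1233$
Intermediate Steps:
$-9 - 34 \left(15 - -21\right) = -9 - 34 \left(15 + 21\right) = -9 - 1224 = -1233$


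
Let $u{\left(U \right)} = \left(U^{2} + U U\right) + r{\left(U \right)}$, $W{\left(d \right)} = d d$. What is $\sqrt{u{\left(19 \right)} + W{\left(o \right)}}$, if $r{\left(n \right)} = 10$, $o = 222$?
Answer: $4 \sqrt{3126} \approx 223.64$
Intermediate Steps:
$W{\left(d \right)} = d^{2}$
$u{\left(U \right)} = 10 + 2 U^{2}$ ($u{\left(U \right)} = \left(U^{2} + U U\right) + 10 = \left(U^{2} + U^{2}\right) + 10 = 2 U^{2} + 10 = 10 + 2 U^{2}$)
$\sqrt{u{\left(19 \right)} + W{\left(o \right)}} = \sqrt{\left(10 + 2 \cdot 19^{2}\right) + 222^{2}} = \sqrt{\left(10 + 2 \cdot 361\right) + 49284} = \sqrt{\left(10 + 722\right) + 49284} = \sqrt{732 + 49284} = \sqrt{50016} = 4 \sqrt{3126}$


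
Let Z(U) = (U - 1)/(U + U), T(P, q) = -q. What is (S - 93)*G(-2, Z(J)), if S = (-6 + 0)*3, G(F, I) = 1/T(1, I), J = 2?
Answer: 444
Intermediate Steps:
Z(U) = (-1 + U)/(2*U) (Z(U) = (-1 + U)/((2*U)) = (-1 + U)*(1/(2*U)) = (-1 + U)/(2*U))
G(F, I) = -1/I (G(F, I) = 1/(-I) = -1/I)
S = -18 (S = -6*3 = -18)
(S - 93)*G(-2, Z(J)) = (-18 - 93)*(-1/((1/2)*(-1 + 2)/2)) = -(-111)/((1/2)*(1/2)*1) = -(-111)/1/4 = -(-111)*4 = -111*(-4) = 444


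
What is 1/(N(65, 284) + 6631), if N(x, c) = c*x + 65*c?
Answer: 1/43551 ≈ 2.2962e-5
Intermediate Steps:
N(x, c) = 65*c + c*x
1/(N(65, 284) + 6631) = 1/(284*(65 + 65) + 6631) = 1/(284*130 + 6631) = 1/(36920 + 6631) = 1/43551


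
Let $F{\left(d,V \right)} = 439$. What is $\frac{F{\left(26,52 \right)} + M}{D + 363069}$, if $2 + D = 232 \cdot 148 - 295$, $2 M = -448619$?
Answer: $- \frac{447741}{794216} \approx -0.56375$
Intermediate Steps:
$M = - \frac{448619}{2}$ ($M = \frac{1}{2} \left(-448619\right) = - \frac{448619}{2} \approx -2.2431 \cdot 10^{5}$)
$D = 34039$ ($D = -2 + \left(232 \cdot 148 - 295\right) = -2 + \left(34336 - 295\right) = -2 + 34041 = 34039$)
$\frac{F{\left(26,52 \right)} + M}{D + 363069} = \frac{439 - \frac{448619}{2}}{34039 + 363069} = - \frac{447741}{2 \cdot 397108} = \left(- \frac{447741}{2}\right) \frac{1}{397108} = - \frac{447741}{794216}$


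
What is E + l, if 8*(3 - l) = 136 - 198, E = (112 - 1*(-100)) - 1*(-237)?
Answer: 1839/4 ≈ 459.75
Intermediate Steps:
E = 449 (E = (112 + 100) + 237 = 212 + 237 = 449)
l = 43/4 (l = 3 - (136 - 198)/8 = 3 - ⅛*(-62) = 3 + 31/4 = 43/4 ≈ 10.750)
E + l = 449 + 43/4 = 1839/4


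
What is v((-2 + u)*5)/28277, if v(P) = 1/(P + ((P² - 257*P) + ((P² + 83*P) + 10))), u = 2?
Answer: 1/282770 ≈ 3.5364e-6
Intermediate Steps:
v(P) = 1/(10 - 173*P + 2*P²) (v(P) = 1/(P + ((P² - 257*P) + (10 + P² + 83*P))) = 1/(P + (10 - 174*P + 2*P²)) = 1/(10 - 173*P + 2*P²))
v((-2 + u)*5)/28277 = 1/((10 - 173*(-2 + 2)*5 + 2*((-2 + 2)*5)²)*28277) = (1/28277)/(10 - 0*5 + 2*(0*5)²) = (1/28277)/(10 - 173*0 + 2*0²) = (1/28277)/(10 + 0 + 2*0) = (1/28277)/(10 + 0 + 0) = (1/28277)/10 = (⅒)*(1/28277) = 1/282770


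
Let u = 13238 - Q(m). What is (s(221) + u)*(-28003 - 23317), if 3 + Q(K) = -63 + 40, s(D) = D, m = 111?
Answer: -692050200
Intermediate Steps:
Q(K) = -26 (Q(K) = -3 + (-63 + 40) = -3 - 23 = -26)
u = 13264 (u = 13238 - 1*(-26) = 13238 + 26 = 13264)
(s(221) + u)*(-28003 - 23317) = (221 + 13264)*(-28003 - 23317) = 13485*(-51320) = -692050200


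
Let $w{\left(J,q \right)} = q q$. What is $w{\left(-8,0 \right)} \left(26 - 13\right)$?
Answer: $0$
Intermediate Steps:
$w{\left(J,q \right)} = q^{2}$
$w{\left(-8,0 \right)} \left(26 - 13\right) = 0^{2} \left(26 - 13\right) = 0 \cdot 13 = 0$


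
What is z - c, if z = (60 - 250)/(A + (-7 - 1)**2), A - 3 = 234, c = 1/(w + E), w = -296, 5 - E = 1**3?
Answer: -55179/87892 ≈ -0.62780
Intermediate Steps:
E = 4 (E = 5 - 1*1**3 = 5 - 1*1 = 5 - 1 = 4)
c = -1/292 (c = 1/(-296 + 4) = 1/(-292) = -1/292 ≈ -0.0034247)
A = 237 (A = 3 + 234 = 237)
z = -190/301 (z = (60 - 250)/(237 + (-7 - 1)**2) = -190/(237 + (-8)**2) = -190/(237 + 64) = -190/301 ≈ -0.63123)
z - c = -190/301 - 1*(-1/292) = -190/301 + 1/292 = -55179/87892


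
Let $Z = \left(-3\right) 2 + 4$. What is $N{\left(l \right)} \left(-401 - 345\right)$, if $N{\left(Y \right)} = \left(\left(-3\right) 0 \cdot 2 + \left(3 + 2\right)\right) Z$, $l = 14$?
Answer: $7460$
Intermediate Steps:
$Z = -2$ ($Z = -6 + 4 = -2$)
$N{\left(Y \right)} = -10$ ($N{\left(Y \right)} = \left(\left(-3\right) 0 \cdot 2 + \left(3 + 2\right)\right) \left(-2\right) = \left(0 \cdot 2 + 5\right) \left(-2\right) = \left(0 + 5\right) \left(-2\right) = 5 \left(-2\right) = -10$)
$N{\left(l \right)} \left(-401 - 345\right) = - 10 \left(-401 - 345\right) = \left(-10\right) \left(-746\right) = 7460$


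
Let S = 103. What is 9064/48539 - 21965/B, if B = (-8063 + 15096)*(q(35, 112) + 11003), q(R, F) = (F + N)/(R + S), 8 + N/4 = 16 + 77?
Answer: 48338095527181/259251278615771 ≈ 0.18645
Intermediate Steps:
N = 340 (N = -32 + 4*(16 + 77) = -32 + 4*93 = -32 + 372 = 340)
q(R, F) = (340 + F)/(103 + R) (q(R, F) = (F + 340)/(R + 103) = (340 + F)/(103 + R))
B = 5341092289/69 (B = (-8063 + 15096)*((340 + 112)/(103 + 35) + 11003) = 7033*(452/138 + 11003) = 7033*((1/138)*452 + 11003) = 7033*(226/69 + 11003) = 7033*(759433/69) = 5341092289/69 ≈ 7.7407e+7)
9064/48539 - 21965/B = 9064/48539 - 21965/5341092289/69 = 9064*(1/48539) - 21965*69/5341092289 = 9064/48539 - 1515585/5341092289 = 48338095527181/259251278615771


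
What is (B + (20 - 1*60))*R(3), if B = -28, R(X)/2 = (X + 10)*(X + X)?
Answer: -10608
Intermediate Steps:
R(X) = 4*X*(10 + X) (R(X) = 2*((X + 10)*(X + X)) = 2*((10 + X)*(2*X)) = 2*(2*X*(10 + X)) = 4*X*(10 + X))
(B + (20 - 1*60))*R(3) = (-28 + (20 - 1*60))*(4*3*(10 + 3)) = (-28 + (20 - 60))*(4*3*13) = (-28 - 40)*156 = -68*156 = -10608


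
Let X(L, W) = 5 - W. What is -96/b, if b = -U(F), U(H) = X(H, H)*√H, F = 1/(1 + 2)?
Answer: 144*√3/7 ≈ 35.631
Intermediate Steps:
F = ⅓ (F = 1/3 = ⅓ ≈ 0.33333)
U(H) = √H*(5 - H) (U(H) = (5 - H)*√H = √H*(5 - H))
b = -14*√3/9 (b = -√(⅓)*(5 - 1*⅓) = -√3/3*(5 - ⅓) = -√3/3*14/3 = -14*√3/9 ≈ -2.6943)
-96/b = -96/(-14*√3/9) = -3*√3/14*(-96) = 144*√3/7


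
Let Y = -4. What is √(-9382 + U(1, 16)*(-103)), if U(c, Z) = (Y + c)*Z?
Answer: I*√4438 ≈ 66.618*I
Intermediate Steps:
U(c, Z) = Z*(-4 + c) (U(c, Z) = (-4 + c)*Z = Z*(-4 + c))
√(-9382 + U(1, 16)*(-103)) = √(-9382 + (16*(-4 + 1))*(-103)) = √(-9382 + (16*(-3))*(-103)) = √(-9382 - 48*(-103)) = √(-9382 + 4944) = √(-4438) = I*√4438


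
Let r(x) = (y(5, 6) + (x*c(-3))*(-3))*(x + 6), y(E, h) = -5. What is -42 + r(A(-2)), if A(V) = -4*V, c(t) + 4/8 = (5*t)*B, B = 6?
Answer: 30296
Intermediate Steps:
c(t) = -½ + 30*t (c(t) = -½ + (5*t)*6 = -½ + 30*t)
r(x) = (-5 + 543*x/2)*(6 + x) (r(x) = (-5 + (x*(-½ + 30*(-3)))*(-3))*(x + 6) = (-5 + (x*(-½ - 90))*(-3))*(6 + x) = (-5 + (x*(-181/2))*(-3))*(6 + x) = (-5 - 181*x/2*(-3))*(6 + x) = (-5 + 543*x/2)*(6 + x))
-42 + r(A(-2)) = -42 + (-30 + 1624*(-4*(-2)) + 543*(-4*(-2))²/2) = -42 + (-30 + 1624*8 + (543/2)*8²) = -42 + (-30 + 12992 + (543/2)*64) = -42 + (-30 + 12992 + 17376) = -42 + 30338 = 30296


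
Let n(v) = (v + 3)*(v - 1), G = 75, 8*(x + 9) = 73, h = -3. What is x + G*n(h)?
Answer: ⅛ ≈ 0.12500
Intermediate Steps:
x = ⅛ (x = -9 + (⅛)*73 = -9 + 73/8 = ⅛ ≈ 0.12500)
n(v) = (-1 + v)*(3 + v) (n(v) = (3 + v)*(-1 + v) = (-1 + v)*(3 + v))
x + G*n(h) = ⅛ + 75*(-3 + (-3)² + 2*(-3)) = ⅛ + 75*(-3 + 9 - 6) = ⅛ + 75*0 = ⅛ + 0 = ⅛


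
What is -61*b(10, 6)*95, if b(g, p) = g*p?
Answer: -347700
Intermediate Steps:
-61*b(10, 6)*95 = -610*6*95 = -61*60*95 = -3660*95 = -347700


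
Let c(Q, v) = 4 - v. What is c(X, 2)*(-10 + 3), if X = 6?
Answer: -14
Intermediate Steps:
c(X, 2)*(-10 + 3) = (4 - 1*2)*(-10 + 3) = (4 - 2)*(-7) = 2*(-7) = -14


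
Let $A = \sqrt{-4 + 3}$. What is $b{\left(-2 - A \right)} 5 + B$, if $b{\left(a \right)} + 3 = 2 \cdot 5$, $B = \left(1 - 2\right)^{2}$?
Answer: $36$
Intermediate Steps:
$A = i$ ($A = \sqrt{-1} = i \approx 1.0 i$)
$B = 1$ ($B = \left(-1\right)^{2} = 1$)
$b{\left(a \right)} = 7$ ($b{\left(a \right)} = -3 + 2 \cdot 5 = -3 + 10 = 7$)
$b{\left(-2 - A \right)} 5 + B = 7 \cdot 5 + 1 = 35 + 1 = 36$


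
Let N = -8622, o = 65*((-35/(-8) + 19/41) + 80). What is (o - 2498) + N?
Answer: -1838605/328 ≈ -5605.5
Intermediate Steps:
o = 1808755/328 (o = 65*((-35*(-⅛) + 19*(1/41)) + 80) = 65*((35/8 + 19/41) + 80) = 65*(1587/328 + 80) = 65*(27827/328) = 1808755/328 ≈ 5514.5)
(o - 2498) + N = (1808755/328 - 2498) - 8622 = 989411/328 - 8622 = -1838605/328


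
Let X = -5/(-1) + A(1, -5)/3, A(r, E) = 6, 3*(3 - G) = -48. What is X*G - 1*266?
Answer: -133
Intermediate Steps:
G = 19 (G = 3 - ⅓*(-48) = 3 + 16 = 19)
X = 7 (X = -5/(-1) + 6/3 = -5*(-1) + 6*(⅓) = 5 + 2 = 7)
X*G - 1*266 = 7*19 - 1*266 = 133 - 266 = -133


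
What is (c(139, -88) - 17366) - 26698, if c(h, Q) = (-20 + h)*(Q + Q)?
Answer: -65008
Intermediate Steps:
c(h, Q) = 2*Q*(-20 + h) (c(h, Q) = (-20 + h)*(2*Q) = 2*Q*(-20 + h))
(c(139, -88) - 17366) - 26698 = (2*(-88)*(-20 + 139) - 17366) - 26698 = (2*(-88)*119 - 17366) - 26698 = (-20944 - 17366) - 26698 = -38310 - 26698 = -65008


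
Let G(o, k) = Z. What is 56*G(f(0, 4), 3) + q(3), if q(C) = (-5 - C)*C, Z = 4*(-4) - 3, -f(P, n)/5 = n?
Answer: -1088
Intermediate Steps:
f(P, n) = -5*n
Z = -19 (Z = -16 - 3 = -19)
G(o, k) = -19
q(C) = C*(-5 - C)
56*G(f(0, 4), 3) + q(3) = 56*(-19) - 1*3*(5 + 3) = -1064 - 1*3*8 = -1064 - 24 = -1088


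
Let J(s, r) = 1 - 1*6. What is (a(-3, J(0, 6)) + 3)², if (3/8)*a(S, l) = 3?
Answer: 121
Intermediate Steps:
J(s, r) = -5 (J(s, r) = 1 - 6 = -5)
a(S, l) = 8 (a(S, l) = (8/3)*3 = 8)
(a(-3, J(0, 6)) + 3)² = (8 + 3)² = 11² = 121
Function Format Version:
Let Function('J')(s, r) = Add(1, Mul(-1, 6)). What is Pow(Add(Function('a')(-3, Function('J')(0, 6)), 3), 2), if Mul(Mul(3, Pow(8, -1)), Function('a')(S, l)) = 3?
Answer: 121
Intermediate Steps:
Function('J')(s, r) = -5 (Function('J')(s, r) = Add(1, -6) = -5)
Function('a')(S, l) = 8 (Function('a')(S, l) = Mul(Rational(8, 3), 3) = 8)
Pow(Add(Function('a')(-3, Function('J')(0, 6)), 3), 2) = Pow(Add(8, 3), 2) = Pow(11, 2) = 121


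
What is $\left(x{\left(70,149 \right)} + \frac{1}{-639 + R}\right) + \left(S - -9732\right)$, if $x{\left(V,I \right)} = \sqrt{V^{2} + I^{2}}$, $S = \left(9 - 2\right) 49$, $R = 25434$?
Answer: $\frac{249809626}{24795} + \sqrt{27101} \approx 10240.0$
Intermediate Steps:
$S = 343$ ($S = 7 \cdot 49 = 343$)
$x{\left(V,I \right)} = \sqrt{I^{2} + V^{2}}$
$\left(x{\left(70,149 \right)} + \frac{1}{-639 + R}\right) + \left(S - -9732\right) = \left(\sqrt{149^{2} + 70^{2}} + \frac{1}{-639 + 25434}\right) + \left(343 - -9732\right) = \left(\sqrt{22201 + 4900} + \frac{1}{24795}\right) + \left(343 + 9732\right) = \left(\sqrt{27101} + \frac{1}{24795}\right) + 10075 = \left(\frac{1}{24795} + \sqrt{27101}\right) + 10075 = \frac{249809626}{24795} + \sqrt{27101}$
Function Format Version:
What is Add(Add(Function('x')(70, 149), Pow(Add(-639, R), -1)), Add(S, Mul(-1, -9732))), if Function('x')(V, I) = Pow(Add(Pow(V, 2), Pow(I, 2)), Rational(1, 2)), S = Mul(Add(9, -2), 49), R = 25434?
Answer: Add(Rational(249809626, 24795), Pow(27101, Rational(1, 2))) ≈ 10240.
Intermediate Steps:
S = 343 (S = Mul(7, 49) = 343)
Function('x')(V, I) = Pow(Add(Pow(I, 2), Pow(V, 2)), Rational(1, 2))
Add(Add(Function('x')(70, 149), Pow(Add(-639, R), -1)), Add(S, Mul(-1, -9732))) = Add(Add(Pow(Add(Pow(149, 2), Pow(70, 2)), Rational(1, 2)), Pow(Add(-639, 25434), -1)), Add(343, Mul(-1, -9732))) = Add(Add(Pow(Add(22201, 4900), Rational(1, 2)), Pow(24795, -1)), Add(343, 9732)) = Add(Add(Pow(27101, Rational(1, 2)), Rational(1, 24795)), 10075) = Add(Add(Rational(1, 24795), Pow(27101, Rational(1, 2))), 10075) = Add(Rational(249809626, 24795), Pow(27101, Rational(1, 2)))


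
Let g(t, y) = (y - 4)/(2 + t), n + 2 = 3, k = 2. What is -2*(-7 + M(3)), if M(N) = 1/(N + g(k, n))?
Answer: 118/9 ≈ 13.111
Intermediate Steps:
n = 1 (n = -2 + 3 = 1)
g(t, y) = (-4 + y)/(2 + t)
M(N) = 1/(-3/4 + N) (M(N) = 1/(N + (-4 + 1)/(2 + 2)) = 1/(N - 3/4) = 1/(-3/4 + N))
-2*(-7 + M(3)) = -2*(-7 + 4/(-3 + 4*3)) = -2*(-7 + 4/(-3 + 12)) = -2*(-7 + 4/9) = -2*(-59/9) = 118/9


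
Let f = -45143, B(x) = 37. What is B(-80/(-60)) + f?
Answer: -45106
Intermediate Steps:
B(-80/(-60)) + f = 37 - 45143 = -45106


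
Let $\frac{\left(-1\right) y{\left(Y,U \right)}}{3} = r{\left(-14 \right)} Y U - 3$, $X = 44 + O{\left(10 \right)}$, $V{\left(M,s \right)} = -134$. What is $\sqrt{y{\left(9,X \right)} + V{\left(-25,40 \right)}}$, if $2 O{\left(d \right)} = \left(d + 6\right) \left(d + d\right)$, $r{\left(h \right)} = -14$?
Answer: $\sqrt{76987} \approx 277.47$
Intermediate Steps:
$O{\left(d \right)} = d \left(6 + d\right)$ ($O{\left(d \right)} = \frac{\left(d + 6\right) \left(d + d\right)}{2} = \frac{\left(6 + d\right) 2 d}{2} = \frac{2 d \left(6 + d\right)}{2} = d \left(6 + d\right)$)
$X = 204$ ($X = 44 + 10 \left(6 + 10\right) = 44 + 10 \cdot 16 = 44 + 160 = 204$)
$y{\left(Y,U \right)} = 9 + 42 U Y$ ($y{\left(Y,U \right)} = - 3 \left(- 14 Y U - 3\right) = - 3 \left(- 14 U Y - 3\right) = - 3 \left(-3 - 14 U Y\right) = 9 + 42 U Y$)
$\sqrt{y{\left(9,X \right)} + V{\left(-25,40 \right)}} = \sqrt{\left(9 + 42 \cdot 204 \cdot 9\right) - 134} = \sqrt{\left(9 + 77112\right) - 134} = \sqrt{77121 - 134} = \sqrt{76987}$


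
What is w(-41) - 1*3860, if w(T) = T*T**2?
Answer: -72781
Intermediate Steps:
w(T) = T**3
w(-41) - 1*3860 = (-41)**3 - 1*3860 = -68921 - 3860 = -72781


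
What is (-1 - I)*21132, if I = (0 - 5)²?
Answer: -549432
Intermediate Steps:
I = 25 (I = (-5)² = 25)
(-1 - I)*21132 = (-1 - 1*25)*21132 = (-1 - 25)*21132 = -26*21132 = -549432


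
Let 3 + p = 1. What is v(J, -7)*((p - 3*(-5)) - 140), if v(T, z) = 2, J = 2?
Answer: -254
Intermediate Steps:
p = -2 (p = -3 + 1 = -2)
v(J, -7)*((p - 3*(-5)) - 140) = 2*((-2 - 3*(-5)) - 140) = 2*((-2 + 15) - 140) = 2*(13 - 140) = 2*(-127) = -254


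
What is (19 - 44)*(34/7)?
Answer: -850/7 ≈ -121.43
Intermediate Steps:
(19 - 44)*(34/7) = -850/7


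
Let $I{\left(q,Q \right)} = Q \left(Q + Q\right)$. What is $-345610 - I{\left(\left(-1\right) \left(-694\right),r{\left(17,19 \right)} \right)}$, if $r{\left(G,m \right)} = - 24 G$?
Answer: $-678538$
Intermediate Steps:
$I{\left(q,Q \right)} = 2 Q^{2}$ ($I{\left(q,Q \right)} = Q 2 Q = 2 Q^{2}$)
$-345610 - I{\left(\left(-1\right) \left(-694\right),r{\left(17,19 \right)} \right)} = -345610 - 2 \left(\left(-24\right) 17\right)^{2} = -345610 - 2 \left(-408\right)^{2} = -345610 - 2 \cdot 166464 = -345610 - 332928 = -678538$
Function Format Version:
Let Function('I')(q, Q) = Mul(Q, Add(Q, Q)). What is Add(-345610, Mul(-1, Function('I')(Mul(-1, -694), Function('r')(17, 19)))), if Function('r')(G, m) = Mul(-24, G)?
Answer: -678538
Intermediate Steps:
Function('I')(q, Q) = Mul(2, Pow(Q, 2)) (Function('I')(q, Q) = Mul(Q, Mul(2, Q)) = Mul(2, Pow(Q, 2)))
Add(-345610, Mul(-1, Function('I')(Mul(-1, -694), Function('r')(17, 19)))) = Add(-345610, Mul(-1, Mul(2, Pow(Mul(-24, 17), 2)))) = Add(-345610, Mul(-1, Mul(2, Pow(-408, 2)))) = Add(-345610, Mul(-1, Mul(2, 166464))) = Add(-345610, Mul(-1, 332928)) = Add(-345610, -332928) = -678538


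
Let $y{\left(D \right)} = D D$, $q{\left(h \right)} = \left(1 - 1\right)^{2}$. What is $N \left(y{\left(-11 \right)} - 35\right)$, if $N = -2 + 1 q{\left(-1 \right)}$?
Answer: $-172$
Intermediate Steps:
$q{\left(h \right)} = 0$ ($q{\left(h \right)} = 0^{2} = 0$)
$N = -2$ ($N = -2 + 1 \cdot 0 = -2 + 0 = -2$)
$y{\left(D \right)} = D^{2}$
$N \left(y{\left(-11 \right)} - 35\right) = - 2 \left(\left(-11\right)^{2} - 35\right) = - 2 \left(121 - 35\right) = \left(-2\right) 86 = -172$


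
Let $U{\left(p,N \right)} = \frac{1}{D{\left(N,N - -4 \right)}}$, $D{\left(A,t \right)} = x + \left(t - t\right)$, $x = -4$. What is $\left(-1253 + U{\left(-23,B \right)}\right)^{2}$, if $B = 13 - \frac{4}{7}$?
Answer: $\frac{25130169}{16} \approx 1.5706 \cdot 10^{6}$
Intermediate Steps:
$B = \frac{87}{7}$ ($B = 13 - \frac{4}{7} = \frac{87}{7} \approx 12.429$)
$D{\left(A,t \right)} = -4$ ($D{\left(A,t \right)} = -4 + \left(t - t\right) = -4 + 0 = -4$)
$U{\left(p,N \right)} = - \frac{1}{4}$ ($U{\left(p,N \right)} = \frac{1}{-4} = - \frac{1}{4}$)
$\left(-1253 + U{\left(-23,B \right)}\right)^{2} = \left(-1253 - \frac{1}{4}\right)^{2} = \left(- \frac{5013}{4}\right)^{2} = \frac{25130169}{16}$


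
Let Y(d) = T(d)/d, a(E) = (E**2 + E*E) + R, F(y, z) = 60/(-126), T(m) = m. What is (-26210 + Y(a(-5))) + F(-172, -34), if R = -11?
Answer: -550399/21 ≈ -26209.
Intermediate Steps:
F(y, z) = -10/21 (F(y, z) = 60*(-1/126) = -10/21)
a(E) = -11 + 2*E**2 (a(E) = (E**2 + E*E) - 11 = (E**2 + E**2) - 11 = 2*E**2 - 11 = -11 + 2*E**2)
Y(d) = 1 (Y(d) = d/d = 1)
(-26210 + Y(a(-5))) + F(-172, -34) = (-26210 + 1) - 10/21 = -26209 - 10/21 = -550399/21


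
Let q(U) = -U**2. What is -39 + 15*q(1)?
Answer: -54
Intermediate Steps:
-39 + 15*q(1) = -39 + 15*(-1*1**2) = -39 + 15*(-1*1) = -39 + 15*(-1) = -39 - 15 = -54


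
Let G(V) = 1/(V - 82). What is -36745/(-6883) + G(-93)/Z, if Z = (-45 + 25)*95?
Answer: 12217719383/2288597500 ≈ 5.3385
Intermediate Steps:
Z = -1900 (Z = -20*95 = -1900)
G(V) = 1/(-82 + V)
-36745/(-6883) + G(-93)/Z = -36745/(-6883) + 1/(-82 - 93*(-1900)) = -36745*(-1/6883) - 1/1900/(-175) = 36745/6883 - 1/175*(-1/1900) = 36745/6883 + 1/332500 = 12217719383/2288597500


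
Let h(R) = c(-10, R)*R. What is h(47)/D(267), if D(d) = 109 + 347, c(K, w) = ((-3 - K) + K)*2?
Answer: -47/76 ≈ -0.61842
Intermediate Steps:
c(K, w) = -6 (c(K, w) = -3*2 = -6)
D(d) = 456
h(R) = -6*R
h(47)/D(267) = -6*47/456 = -282*1/456 = -47/76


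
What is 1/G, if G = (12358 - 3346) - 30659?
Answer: -1/21647 ≈ -4.6196e-5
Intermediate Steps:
G = -21647 (G = 9012 - 30659 = -21647)
1/G = 1/(-21647) = -1/21647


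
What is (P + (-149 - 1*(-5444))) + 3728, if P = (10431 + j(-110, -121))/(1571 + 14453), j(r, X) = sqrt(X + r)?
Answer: 144594983/16024 + I*sqrt(231)/16024 ≈ 9023.7 + 0.0009485*I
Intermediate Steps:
P = 10431/16024 + I*sqrt(231)/16024 (P = (10431 + sqrt(-121 - 110))/(1571 + 14453) = (10431 + sqrt(-231))/16024 = (10431 + I*sqrt(231))*(1/16024) = 10431/16024 + I*sqrt(231)/16024 ≈ 0.65096 + 0.0009485*I)
(P + (-149 - 1*(-5444))) + 3728 = ((10431/16024 + I*sqrt(231)/16024) + (-149 - 1*(-5444))) + 3728 = ((10431/16024 + I*sqrt(231)/16024) + (-149 + 5444)) + 3728 = ((10431/16024 + I*sqrt(231)/16024) + 5295) + 3728 = (84857511/16024 + I*sqrt(231)/16024) + 3728 = 144594983/16024 + I*sqrt(231)/16024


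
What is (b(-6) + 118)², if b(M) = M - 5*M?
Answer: 20164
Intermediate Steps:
b(M) = -4*M
(b(-6) + 118)² = (-4*(-6) + 118)² = (24 + 118)² = 142² = 20164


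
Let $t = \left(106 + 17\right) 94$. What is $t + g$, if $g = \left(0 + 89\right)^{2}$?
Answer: $19483$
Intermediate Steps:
$t = 11562$ ($t = 123 \cdot 94 = 11562$)
$g = 7921$ ($g = 89^{2} = 7921$)
$t + g = 11562 + 7921 = 19483$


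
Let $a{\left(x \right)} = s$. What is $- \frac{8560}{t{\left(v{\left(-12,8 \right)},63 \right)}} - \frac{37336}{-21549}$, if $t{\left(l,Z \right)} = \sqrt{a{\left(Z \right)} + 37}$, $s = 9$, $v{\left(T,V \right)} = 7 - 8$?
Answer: $\frac{37336}{21549} - \frac{4280 \sqrt{46}}{23} \approx -1260.4$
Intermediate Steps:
$v{\left(T,V \right)} = -1$ ($v{\left(T,V \right)} = 7 - 8 = -1$)
$a{\left(x \right)} = 9$
$t{\left(l,Z \right)} = \sqrt{46}$ ($t{\left(l,Z \right)} = \sqrt{9 + 37} = \sqrt{46}$)
$- \frac{8560}{t{\left(v{\left(-12,8 \right)},63 \right)}} - \frac{37336}{-21549} = - \frac{8560}{\sqrt{46}} - \frac{37336}{-21549} = - 8560 \frac{\sqrt{46}}{46} - - \frac{37336}{21549} = - \frac{4280 \sqrt{46}}{23} + \frac{37336}{21549} = \frac{37336}{21549} - \frac{4280 \sqrt{46}}{23}$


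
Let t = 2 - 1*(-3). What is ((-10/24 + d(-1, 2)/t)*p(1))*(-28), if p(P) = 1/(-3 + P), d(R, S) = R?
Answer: -259/30 ≈ -8.6333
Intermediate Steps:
t = 5 (t = 2 + 3 = 5)
((-10/24 + d(-1, 2)/t)*p(1))*(-28) = ((-10/24 - 1/5)/(-3 + 1))*(-28) = ((-10*1/24 - 1*1/5)/(-2))*(-28) = ((-5/12 - 1/5)*(-1/2))*(-28) = -37/60*(-1/2)*(-28) = (37/120)*(-28) = -259/30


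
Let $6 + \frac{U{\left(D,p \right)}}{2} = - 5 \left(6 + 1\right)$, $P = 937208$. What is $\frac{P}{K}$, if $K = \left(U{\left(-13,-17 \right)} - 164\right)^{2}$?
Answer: $\frac{234302}{15129} \approx 15.487$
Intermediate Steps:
$U{\left(D,p \right)} = -82$ ($U{\left(D,p \right)} = -12 + 2 \left(- 5 \left(6 + 1\right)\right) = -12 + 2 \left(\left(-5\right) 7\right) = -12 + 2 \left(-35\right) = -12 - 70 = -82$)
$K = 60516$ ($K = \left(-82 - 164\right)^{2} = \left(-246\right)^{2} = 60516$)
$\frac{P}{K} = \frac{937208}{60516} = 937208 \cdot \frac{1}{60516} = \frac{234302}{15129}$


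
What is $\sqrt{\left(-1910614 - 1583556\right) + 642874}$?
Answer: $4 i \sqrt{178206} \approx 1688.6 i$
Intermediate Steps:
$\sqrt{\left(-1910614 - 1583556\right) + 642874} = \sqrt{-3494170 + 642874} = \sqrt{-2851296} = 4 i \sqrt{178206}$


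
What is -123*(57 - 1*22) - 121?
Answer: -4426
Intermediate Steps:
-123*(57 - 1*22) - 121 = -123*(57 - 22) - 121 = -123*35 - 121 = -4305 - 121 = -4426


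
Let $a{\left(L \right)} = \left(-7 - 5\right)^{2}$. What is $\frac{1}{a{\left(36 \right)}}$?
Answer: $\frac{1}{144} \approx 0.0069444$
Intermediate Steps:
$a{\left(L \right)} = 144$ ($a{\left(L \right)} = \left(-12\right)^{2} = 144$)
$\frac{1}{a{\left(36 \right)}} = \frac{1}{144}$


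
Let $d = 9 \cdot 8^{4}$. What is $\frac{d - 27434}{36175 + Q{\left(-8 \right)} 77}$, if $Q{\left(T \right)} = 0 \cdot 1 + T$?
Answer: $\frac{9430}{35559} \approx 0.26519$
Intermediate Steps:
$Q{\left(T \right)} = T$ ($Q{\left(T \right)} = 0 + T = T$)
$d = 36864$ ($d = 9 \cdot 4096 = 36864$)
$\frac{d - 27434}{36175 + Q{\left(-8 \right)} 77} = \frac{36864 - 27434}{36175 - 616} = \frac{9430}{36175 - 616} = \frac{9430}{35559}$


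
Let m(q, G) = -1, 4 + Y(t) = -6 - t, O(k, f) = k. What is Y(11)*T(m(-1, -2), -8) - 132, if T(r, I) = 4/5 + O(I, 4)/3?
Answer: -464/5 ≈ -92.800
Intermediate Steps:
Y(t) = -10 - t (Y(t) = -4 + (-6 - t) = -10 - t)
T(r, I) = ⅘ + I/3 (T(r, I) = 4/5 + I/3 = 4*(⅕) + I*(⅓) = ⅘ + I/3)
Y(11)*T(m(-1, -2), -8) - 132 = (-10 - 1*11)*(⅘ + (⅓)*(-8)) - 132 = (-10 - 11)*(⅘ - 8/3) - 132 = -21*(-28/15) - 132 = 196/5 - 132 = -464/5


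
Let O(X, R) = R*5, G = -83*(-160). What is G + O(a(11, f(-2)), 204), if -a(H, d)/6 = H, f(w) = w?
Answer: 14300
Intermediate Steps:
a(H, d) = -6*H
G = 13280
O(X, R) = 5*R
G + O(a(11, f(-2)), 204) = 13280 + 5*204 = 13280 + 1020 = 14300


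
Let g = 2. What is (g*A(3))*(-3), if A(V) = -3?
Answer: 18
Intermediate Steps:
(g*A(3))*(-3) = (2*(-3))*(-3) = -6*(-3) = 18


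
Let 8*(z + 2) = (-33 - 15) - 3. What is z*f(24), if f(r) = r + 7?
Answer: -2077/8 ≈ -259.63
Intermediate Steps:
f(r) = 7 + r
z = -67/8 (z = -2 + ((-33 - 15) - 3)/8 = -2 + (-48 - 3)/8 = -2 + (⅛)*(-51) = -2 - 51/8 = -67/8 ≈ -8.3750)
z*f(24) = -67*(7 + 24)/8 = -67/8*31 = -2077/8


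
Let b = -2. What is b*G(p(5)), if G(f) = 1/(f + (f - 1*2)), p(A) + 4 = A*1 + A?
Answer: -1/5 ≈ -0.20000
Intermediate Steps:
p(A) = -4 + 2*A (p(A) = -4 + (A*1 + A) = -4 + (A + A) = -4 + 2*A)
G(f) = 1/(-2 + 2*f) (G(f) = 1/(f + (f - 2)) = 1/(f + (-2 + f)) = 1/(-2 + 2*f))
b*G(p(5)) = -1/(-1 + (-4 + 2*5)) = -1/(-1 + (-4 + 10)) = -1/(-1 + 6) = -1/5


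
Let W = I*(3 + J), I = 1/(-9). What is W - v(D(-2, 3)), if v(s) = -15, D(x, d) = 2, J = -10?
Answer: 142/9 ≈ 15.778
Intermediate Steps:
I = -1/9 ≈ -0.11111
W = 7/9 (W = -(3 - 10)/9 = -1/9*(-7) = 7/9 ≈ 0.77778)
W - v(D(-2, 3)) = 7/9 - 1*(-15) = 7/9 + 15 = 142/9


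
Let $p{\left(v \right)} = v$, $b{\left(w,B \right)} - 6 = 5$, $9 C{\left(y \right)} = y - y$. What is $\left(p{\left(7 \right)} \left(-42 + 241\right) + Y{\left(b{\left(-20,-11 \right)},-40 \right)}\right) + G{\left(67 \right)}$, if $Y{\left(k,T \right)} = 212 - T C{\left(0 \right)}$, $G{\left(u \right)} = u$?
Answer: $1672$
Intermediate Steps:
$C{\left(y \right)} = 0$ ($C{\left(y \right)} = \frac{y - y}{9} = \frac{1}{9} \cdot 0 = 0$)
$b{\left(w,B \right)} = 11$ ($b{\left(w,B \right)} = 6 + 5 = 11$)
$Y{\left(k,T \right)} = 212$ ($Y{\left(k,T \right)} = 212 - T 0 = 212 - 0 = 212 + 0 = 212$)
$\left(p{\left(7 \right)} \left(-42 + 241\right) + Y{\left(b{\left(-20,-11 \right)},-40 \right)}\right) + G{\left(67 \right)} = \left(7 \left(-42 + 241\right) + 212\right) + 67 = \left(7 \cdot 199 + 212\right) + 67 = \left(1393 + 212\right) + 67 = 1605 + 67 = 1672$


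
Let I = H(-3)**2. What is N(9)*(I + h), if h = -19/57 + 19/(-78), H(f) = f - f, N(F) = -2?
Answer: 15/13 ≈ 1.1538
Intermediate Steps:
H(f) = 0
h = -15/26 (h = -19*1/57 + 19*(-1/78) = -1/3 - 19/78 = -15/26 ≈ -0.57692)
I = 0 (I = 0**2 = 0)
N(9)*(I + h) = -2*(0 - 15/26) = -2*(-15/26) = 15/13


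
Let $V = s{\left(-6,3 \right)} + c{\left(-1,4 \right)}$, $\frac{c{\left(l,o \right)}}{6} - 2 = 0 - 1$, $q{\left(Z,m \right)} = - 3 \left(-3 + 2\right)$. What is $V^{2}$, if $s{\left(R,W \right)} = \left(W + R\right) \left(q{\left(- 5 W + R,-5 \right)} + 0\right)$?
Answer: $9$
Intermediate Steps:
$q{\left(Z,m \right)} = 3$ ($q{\left(Z,m \right)} = \left(-3\right) \left(-1\right) = 3$)
$s{\left(R,W \right)} = 3 R + 3 W$ ($s{\left(R,W \right)} = \left(W + R\right) \left(3 + 0\right) = \left(R + W\right) 3 = 3 R + 3 W$)
$c{\left(l,o \right)} = 6$ ($c{\left(l,o \right)} = 12 + 6 \left(0 - 1\right) = 12 + 6 \left(-1\right) = 12 - 6 = 6$)
$V = -3$ ($V = \left(3 \left(-6\right) + 3 \cdot 3\right) + 6 = \left(-18 + 9\right) + 6 = -9 + 6 = -3$)
$V^{2} = \left(-3\right)^{2} = 9$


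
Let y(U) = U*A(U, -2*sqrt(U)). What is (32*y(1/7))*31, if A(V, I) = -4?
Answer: -3968/7 ≈ -566.86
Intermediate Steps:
y(U) = -4*U (y(U) = U*(-4) = -4*U)
(32*y(1/7))*31 = (32*(-4/7))*31 = -128/7*31 = -3968/7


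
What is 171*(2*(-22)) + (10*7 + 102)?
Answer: -7352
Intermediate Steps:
171*(2*(-22)) + (10*7 + 102) = 171*(-44) + (70 + 102) = -7524 + 172 = -7352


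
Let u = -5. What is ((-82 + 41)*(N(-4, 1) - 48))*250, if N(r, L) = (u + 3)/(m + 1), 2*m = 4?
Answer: 1496500/3 ≈ 4.9883e+5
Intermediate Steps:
m = 2 (m = (½)*4 = 2)
N(r, L) = -⅔ (N(r, L) = (-5 + 3)/(2 + 1) = -2/3 = -2*⅓ = -⅔)
((-82 + 41)*(N(-4, 1) - 48))*250 = ((-82 + 41)*(-⅔ - 48))*250 = -41*(-146/3)*250 = (5986/3)*250 = 1496500/3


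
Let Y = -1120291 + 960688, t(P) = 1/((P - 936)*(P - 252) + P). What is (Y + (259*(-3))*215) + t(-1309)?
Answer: -1144327399487/3503136 ≈ -3.2666e+5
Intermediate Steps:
t(P) = 1/(P + (-936 + P)*(-252 + P)) (t(P) = 1/((-936 + P)*(-252 + P) + P) = 1/(P + (-936 + P)*(-252 + P)))
Y = -159603
(Y + (259*(-3))*215) + t(-1309) = (-159603 + (259*(-3))*215) + 1/(235872 + (-1309)² - 1187*(-1309)) = (-159603 - 777*215) + 1/(235872 + 1713481 + 1553783) = (-159603 - 167055) + 1/3503136 = -326658 + 1/3503136 = -1144327399487/3503136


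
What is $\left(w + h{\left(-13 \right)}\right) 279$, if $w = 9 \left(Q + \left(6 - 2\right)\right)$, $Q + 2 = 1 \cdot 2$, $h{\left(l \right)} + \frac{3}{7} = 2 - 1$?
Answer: $\frac{71424}{7} \approx 10203.0$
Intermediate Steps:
$h{\left(l \right)} = \frac{4}{7}$ ($h{\left(l \right)} = - \frac{3}{7} + \left(2 - 1\right) = - \frac{3}{7} + 1 = \frac{4}{7}$)
$Q = 0$ ($Q = -2 + 1 \cdot 2 = -2 + 2 = 0$)
$w = 36$ ($w = 9 \left(0 + \left(6 - 2\right)\right) = 9 \left(0 + 4\right) = 9 \cdot 4 = 36$)
$\left(w + h{\left(-13 \right)}\right) 279 = \left(36 + \frac{4}{7}\right) 279 = \frac{256}{7} \cdot 279 = \frac{71424}{7}$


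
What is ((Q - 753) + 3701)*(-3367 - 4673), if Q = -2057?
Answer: -7163640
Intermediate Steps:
((Q - 753) + 3701)*(-3367 - 4673) = ((-2057 - 753) + 3701)*(-3367 - 4673) = (-2810 + 3701)*(-8040) = 891*(-8040) = -7163640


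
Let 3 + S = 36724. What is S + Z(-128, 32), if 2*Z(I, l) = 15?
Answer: 73457/2 ≈ 36729.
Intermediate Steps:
Z(I, l) = 15/2 (Z(I, l) = (½)*15 = 15/2)
S = 36721 (S = -3 + 36724 = 36721)
S + Z(-128, 32) = 36721 + 15/2 = 73457/2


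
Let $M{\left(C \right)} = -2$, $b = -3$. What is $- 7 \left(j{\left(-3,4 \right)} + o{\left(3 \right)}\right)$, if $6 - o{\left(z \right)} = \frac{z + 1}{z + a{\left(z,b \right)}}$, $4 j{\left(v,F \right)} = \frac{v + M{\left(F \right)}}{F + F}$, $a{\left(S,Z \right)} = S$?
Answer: $- \frac{3479}{96} \approx -36.24$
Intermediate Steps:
$j{\left(v,F \right)} = \frac{-2 + v}{8 F}$ ($j{\left(v,F \right)} = \frac{\left(v - 2\right) \frac{1}{F + F}}{4} = \frac{\left(-2 + v\right) \frac{1}{2 F}}{4} = \frac{\frac{1}{2} \frac{1}{F} \left(-2 + v\right)}{4} = \frac{-2 + v}{8 F}$)
$o{\left(z \right)} = 6 - \frac{1 + z}{2 z}$ ($o{\left(z \right)} = 6 - \frac{z + 1}{z + z} = 6 - \frac{1 + z}{2 z}$)
$- 7 \left(j{\left(-3,4 \right)} + o{\left(3 \right)}\right) = - 7 \left(\frac{-2 - 3}{8 \cdot 4} + \frac{-1 + 11 \cdot 3}{2 \cdot 3}\right) = - 7 \left(\frac{1}{8} \cdot \frac{1}{4} \left(-5\right) + \frac{1}{2} \cdot \frac{1}{3} \left(-1 + 33\right)\right) = - 7 \left(- \frac{5}{32} + \frac{1}{2} \cdot \frac{1}{3} \cdot 32\right) = - 7 \left(- \frac{5}{32} + \frac{16}{3}\right) = \left(-7\right) \frac{497}{96} = - \frac{3479}{96}$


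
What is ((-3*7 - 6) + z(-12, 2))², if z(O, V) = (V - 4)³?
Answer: 1225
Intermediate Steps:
z(O, V) = (-4 + V)³
((-3*7 - 6) + z(-12, 2))² = ((-3*7 - 6) + (-4 + 2)³)² = ((-21 - 6) + (-2)³)² = (-27 - 8)² = (-35)² = 1225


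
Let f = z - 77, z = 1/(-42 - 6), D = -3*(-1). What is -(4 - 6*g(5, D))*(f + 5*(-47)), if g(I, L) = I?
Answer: -194701/24 ≈ -8112.5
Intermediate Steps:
D = 3
z = -1/48 (z = 1/(-48) = -1/48 ≈ -0.020833)
f = -3697/48 (f = -1/48 - 77 = -3697/48 ≈ -77.021)
-(4 - 6*g(5, D))*(f + 5*(-47)) = -(4 - 6*5)*(-3697/48 + 5*(-47)) = -(4 - 30)*(-3697/48 - 235) = -(-26)*(-14977)/48 = -1*194701/24 = -194701/24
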